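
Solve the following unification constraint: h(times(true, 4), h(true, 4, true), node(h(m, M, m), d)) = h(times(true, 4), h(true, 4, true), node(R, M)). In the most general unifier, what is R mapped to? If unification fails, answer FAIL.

Decompose h/3: times(true, 4) = times(true, 4),  h(true, 4, true) = h(true, 4, true),  node(h(m, M, m), d) = node(R, M).
Delete trivial equation times(true, 4) = times(true, 4).
Delete trivial equation h(true, 4, true) = h(true, 4, true).
Decompose node/2: h(m, M, m) = R,  d = M.
Bind R := h(m, M, m); no other remaining equation mentions R.
Bind M := d. Substituting into the earlier binding gives R := h(m, d, m).
MGU = { R -> h(m, d, m), M -> d }, so R -> h(m, d, m).

h(m, d, m)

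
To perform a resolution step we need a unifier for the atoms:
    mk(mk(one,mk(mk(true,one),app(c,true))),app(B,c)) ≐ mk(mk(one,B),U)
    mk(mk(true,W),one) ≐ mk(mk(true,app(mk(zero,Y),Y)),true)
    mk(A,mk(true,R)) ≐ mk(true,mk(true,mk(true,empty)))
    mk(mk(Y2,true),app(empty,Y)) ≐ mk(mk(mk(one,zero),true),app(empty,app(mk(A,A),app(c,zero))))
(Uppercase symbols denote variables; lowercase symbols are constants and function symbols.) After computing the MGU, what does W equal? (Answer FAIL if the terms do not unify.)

Decompose mk/2: mk(one,mk(mk(true,one),app(c,true))) ≐ mk(one,B),  app(B,c) ≐ U.
Decompose mk/2: one ≐ one,  mk(mk(true,one),app(c,true)) ≐ B.
Delete trivial equation one ≐ one.
Bind B := mk(mk(true,one),app(c,true)); substituting into the one remaining equation that mentions B gives: app(mk(mk(true,one),app(c,true)),c) ≐ U.
Bind U := app(mk(mk(true,one),app(c,true)),c); no other remaining equation mentions U.
Decompose mk/2: mk(true,W) ≐ mk(true,app(mk(zero,Y),Y)),  one ≐ true.
Decompose mk/2: true ≐ true,  W ≐ app(mk(zero,Y),Y).
Delete trivial equation true ≐ true.
Bind W := app(mk(zero,Y),Y); no other remaining equation mentions W.
Clash: constants one and true differ; no unifier exists.

FAIL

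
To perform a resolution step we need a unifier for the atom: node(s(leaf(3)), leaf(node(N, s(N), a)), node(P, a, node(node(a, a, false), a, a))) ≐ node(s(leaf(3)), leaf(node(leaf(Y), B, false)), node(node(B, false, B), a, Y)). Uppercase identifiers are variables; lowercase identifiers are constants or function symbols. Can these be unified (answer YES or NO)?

NO

Decompose node/3: s(leaf(3)) ≐ s(leaf(3)),  leaf(node(N, s(N), a)) ≐ leaf(node(leaf(Y), B, false)),  node(P, a, node(node(a, a, false), a, a)) ≐ node(node(B, false, B), a, Y).
Delete trivial equation s(leaf(3)) ≐ s(leaf(3)).
Decompose leaf/1: node(N, s(N), a) ≐ node(leaf(Y), B, false).
Decompose node/3: N ≐ leaf(Y),  s(N) ≐ B,  a ≐ false.
Bind N := leaf(Y); substituting into the one remaining equation that mentions N gives: s(leaf(Y)) ≐ B.
Bind B := s(leaf(Y)); substituting into the one remaining equation that mentions B gives: node(P, a, node(node(a, a, false), a, a)) ≐ node(node(s(leaf(Y)), false, s(leaf(Y))), a, Y).
Clash: constants a and false differ; no unifier exists.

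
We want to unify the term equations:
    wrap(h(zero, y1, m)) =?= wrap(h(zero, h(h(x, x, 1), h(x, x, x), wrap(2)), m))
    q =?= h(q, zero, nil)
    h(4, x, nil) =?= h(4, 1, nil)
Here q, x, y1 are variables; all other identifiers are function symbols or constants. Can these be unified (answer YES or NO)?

Decompose wrap/1: h(zero, y1, m) =?= h(zero, h(h(x, x, 1), h(x, x, x), wrap(2)), m).
Decompose h/3: zero =?= zero,  y1 =?= h(h(x, x, 1), h(x, x, x), wrap(2)),  m =?= m.
Delete trivial equation zero =?= zero.
Bind y1 := h(h(x, x, 1), h(x, x, x), wrap(2)); no other remaining equation mentions y1.
Delete trivial equation m =?= m.
Occurs check fails: q occurs in h(q, zero, nil); the equation q =?= h(q, zero, nil) has no finite solution.

NO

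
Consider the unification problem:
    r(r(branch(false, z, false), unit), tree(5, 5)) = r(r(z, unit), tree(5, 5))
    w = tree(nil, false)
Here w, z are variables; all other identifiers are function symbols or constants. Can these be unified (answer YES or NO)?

NO

Decompose r/2: r(branch(false, z, false), unit) = r(z, unit),  tree(5, 5) = tree(5, 5).
Decompose r/2: branch(false, z, false) = z,  unit = unit.
Occurs check fails: z occurs in branch(false, z, false); the equation z = branch(false, z, false) has no finite solution.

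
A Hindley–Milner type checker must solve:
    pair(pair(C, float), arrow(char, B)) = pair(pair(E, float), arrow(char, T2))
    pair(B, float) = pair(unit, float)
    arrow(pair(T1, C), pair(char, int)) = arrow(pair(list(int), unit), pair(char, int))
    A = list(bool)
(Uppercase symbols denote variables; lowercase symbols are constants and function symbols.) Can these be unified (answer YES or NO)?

YES

Decompose pair/2: pair(C, float) = pair(E, float),  arrow(char, B) = arrow(char, T2).
Decompose pair/2: C = E,  float = float.
Bind C := E; substituting into the one remaining equation that mentions C gives: arrow(pair(T1, E), pair(char, int)) = arrow(pair(list(int), unit), pair(char, int)).
Delete trivial equation float = float.
Decompose arrow/2: char = char,  B = T2.
Delete trivial equation char = char.
Bind B := T2; substituting into the one remaining equation that mentions B gives: pair(T2, float) = pair(unit, float).
Decompose pair/2: T2 = unit,  float = float.
Bind T2 := unit; no other remaining equation mentions T2. Substituting into the earlier binding gives B := unit.
Delete trivial equation float = float.
Decompose arrow/2: pair(T1, E) = pair(list(int), unit),  pair(char, int) = pair(char, int).
Decompose pair/2: T1 = list(int),  E = unit.
Bind T1 := list(int); no other remaining equation mentions T1.
Bind E := unit; no other remaining equation mentions E. Substituting into the earlier binding gives C := unit.
Delete trivial equation pair(char, int) = pair(char, int).
Bind A := list(bool).
No equations remain and no clash or occurs-check failure arose, so a unifier exists.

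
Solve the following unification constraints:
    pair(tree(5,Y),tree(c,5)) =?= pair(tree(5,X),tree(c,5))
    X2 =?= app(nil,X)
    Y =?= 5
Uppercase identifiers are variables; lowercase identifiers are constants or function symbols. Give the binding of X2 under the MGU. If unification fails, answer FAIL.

app(nil,5)

Decompose pair/2: tree(5,Y) =?= tree(5,X),  tree(c,5) =?= tree(c,5).
Decompose tree/2: 5 =?= 5,  Y =?= X.
Delete trivial equation 5 =?= 5.
Bind Y := X; substituting into the one remaining equation that mentions Y gives: X =?= 5.
Delete trivial equation tree(c,5) =?= tree(c,5).
Bind X2 := app(nil,X); no other remaining equation mentions X2.
Bind X := 5. Substituting into the earlier bindings gives Y := 5, X2 := app(nil,5).
MGU = { Y := 5, X2 := app(nil,5), X := 5 }, so X2 := app(nil,5).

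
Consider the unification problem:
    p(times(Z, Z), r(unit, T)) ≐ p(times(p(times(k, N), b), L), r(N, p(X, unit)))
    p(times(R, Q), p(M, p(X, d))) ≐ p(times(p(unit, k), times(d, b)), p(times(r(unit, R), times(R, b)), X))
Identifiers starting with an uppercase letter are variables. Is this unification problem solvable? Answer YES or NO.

Decompose p/2: times(Z, Z) ≐ times(p(times(k, N), b), L),  r(unit, T) ≐ r(N, p(X, unit)).
Decompose times/2: Z ≐ p(times(k, N), b),  Z ≐ L.
Bind Z := p(times(k, N), b); substituting into the one remaining equation that mentions Z gives: p(times(k, N), b) ≐ L.
Bind L := p(times(k, N), b); no other remaining equation mentions L.
Decompose r/2: unit ≐ N,  T ≐ p(X, unit).
Bind N := unit; no other remaining equation mentions N. Substituting into the earlier bindings gives Z := p(times(k, unit), b), L := p(times(k, unit), b).
Bind T := p(X, unit); no other remaining equation mentions T.
Decompose p/2: times(R, Q) ≐ times(p(unit, k), times(d, b)),  p(M, p(X, d)) ≐ p(times(r(unit, R), times(R, b)), X).
Decompose times/2: R ≐ p(unit, k),  Q ≐ times(d, b).
Bind R := p(unit, k); substituting into the one remaining equation that mentions R gives: p(M, p(X, d)) ≐ p(times(r(unit, p(unit, k)), times(p(unit, k), b)), X).
Bind Q := times(d, b); no other remaining equation mentions Q.
Decompose p/2: M ≐ times(r(unit, p(unit, k)), times(p(unit, k), b)),  p(X, d) ≐ X.
Bind M := times(r(unit, p(unit, k)), times(p(unit, k), b)); no other remaining equation mentions M.
Occurs check fails: X occurs in p(X, d); the equation X ≐ p(X, d) has no finite solution.

NO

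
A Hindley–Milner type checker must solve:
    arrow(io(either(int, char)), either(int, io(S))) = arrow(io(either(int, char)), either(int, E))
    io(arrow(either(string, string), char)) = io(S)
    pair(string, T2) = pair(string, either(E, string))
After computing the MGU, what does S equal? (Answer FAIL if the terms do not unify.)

arrow(either(string, string), char)

Decompose arrow/2: io(either(int, char)) = io(either(int, char)),  either(int, io(S)) = either(int, E).
Delete trivial equation io(either(int, char)) = io(either(int, char)).
Decompose either/2: int = int,  io(S) = E.
Delete trivial equation int = int.
Bind E := io(S); substituting into the one remaining equation that mentions E gives: pair(string, T2) = pair(string, either(io(S), string)).
Decompose io/1: arrow(either(string, string), char) = S.
Bind S := arrow(either(string, string), char); substituting into the remaining equation gives: pair(string, T2) = pair(string, either(io(arrow(either(string, string), char)), string)). Substituting into the earlier binding gives E := io(arrow(either(string, string), char)).
Decompose pair/2: string = string,  T2 = either(io(arrow(either(string, string), char)), string).
Delete trivial equation string = string.
Bind T2 := either(io(arrow(either(string, string), char)), string).
MGU = { E := io(arrow(either(string, string), char)), S := arrow(either(string, string), char), T2 := either(io(arrow(either(string, string), char)), string) }, so S := arrow(either(string, string), char).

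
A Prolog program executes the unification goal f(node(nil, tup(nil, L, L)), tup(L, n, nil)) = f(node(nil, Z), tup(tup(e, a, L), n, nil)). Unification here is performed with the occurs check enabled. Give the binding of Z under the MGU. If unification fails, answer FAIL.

Decompose f/2: node(nil, tup(nil, L, L)) = node(nil, Z),  tup(L, n, nil) = tup(tup(e, a, L), n, nil).
Decompose node/2: nil = nil,  tup(nil, L, L) = Z.
Delete trivial equation nil = nil.
Bind Z := tup(nil, L, L); no other remaining equation mentions Z.
Decompose tup/3: L = tup(e, a, L),  n = n,  nil = nil.
Occurs check fails: L occurs in tup(e, a, L); the equation L = tup(e, a, L) has no finite solution.

FAIL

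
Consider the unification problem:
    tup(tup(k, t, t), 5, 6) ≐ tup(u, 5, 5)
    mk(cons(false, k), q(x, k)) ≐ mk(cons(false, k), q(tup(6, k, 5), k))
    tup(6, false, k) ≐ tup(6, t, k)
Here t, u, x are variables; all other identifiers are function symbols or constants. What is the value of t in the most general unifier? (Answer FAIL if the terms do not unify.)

Decompose tup/3: tup(k, t, t) ≐ u,  5 ≐ 5,  6 ≐ 5.
Bind u := tup(k, t, t); no other remaining equation mentions u.
Delete trivial equation 5 ≐ 5.
Clash: constants 6 and 5 differ; no unifier exists.

FAIL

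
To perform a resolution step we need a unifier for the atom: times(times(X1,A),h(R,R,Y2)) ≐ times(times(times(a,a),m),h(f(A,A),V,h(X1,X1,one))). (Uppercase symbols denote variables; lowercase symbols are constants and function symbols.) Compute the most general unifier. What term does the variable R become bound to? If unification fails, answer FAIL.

Decompose times/2: times(X1,A) ≐ times(times(a,a),m),  h(R,R,Y2) ≐ h(f(A,A),V,h(X1,X1,one)).
Decompose times/2: X1 ≐ times(a,a),  A ≐ m.
Bind X1 := times(a,a); substituting into the one remaining equation that mentions X1 gives: h(R,R,Y2) ≐ h(f(A,A),V,h(times(a,a),times(a,a),one)).
Bind A := m; substituting into the remaining equation gives: h(R,R,Y2) ≐ h(f(m,m),V,h(times(a,a),times(a,a),one)).
Decompose h/3: R ≐ f(m,m),  R ≐ V,  Y2 ≐ h(times(a,a),times(a,a),one).
Bind R := f(m,m); substituting into the one remaining equation that mentions R gives: f(m,m) ≐ V.
Bind V := f(m,m); no other remaining equation mentions V.
Bind Y2 := h(times(a,a),times(a,a),one).
MGU = { X1 ↦ times(a,a), A ↦ m, R ↦ f(m,m), V ↦ f(m,m), Y2 ↦ h(times(a,a),times(a,a),one) }, so R ↦ f(m,m).

f(m,m)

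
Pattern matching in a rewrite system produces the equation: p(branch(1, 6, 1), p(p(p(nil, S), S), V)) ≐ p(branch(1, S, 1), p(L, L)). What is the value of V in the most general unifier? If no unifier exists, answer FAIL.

p(p(nil, 6), 6)

Decompose p/2: branch(1, 6, 1) ≐ branch(1, S, 1),  p(p(p(nil, S), S), V) ≐ p(L, L).
Decompose branch/3: 1 ≐ 1,  6 ≐ S,  1 ≐ 1.
Delete trivial equation 1 ≐ 1.
Bind S := 6; substituting into the one remaining equation that mentions S gives: p(p(p(nil, 6), 6), V) ≐ p(L, L).
Delete trivial equation 1 ≐ 1.
Decompose p/2: p(p(nil, 6), 6) ≐ L,  V ≐ L.
Bind L := p(p(nil, 6), 6); substituting into the remaining equation gives: V ≐ p(p(nil, 6), 6).
Bind V := p(p(nil, 6), 6).
MGU = { S ↦ 6, L ↦ p(p(nil, 6), 6), V ↦ p(p(nil, 6), 6) }, so V ↦ p(p(nil, 6), 6).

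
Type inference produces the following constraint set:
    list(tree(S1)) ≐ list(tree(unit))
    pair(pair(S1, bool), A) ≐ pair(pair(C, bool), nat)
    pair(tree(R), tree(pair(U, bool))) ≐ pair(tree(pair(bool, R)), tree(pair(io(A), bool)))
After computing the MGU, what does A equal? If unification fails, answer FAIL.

Decompose list/1: tree(S1) ≐ tree(unit).
Decompose tree/1: S1 ≐ unit.
Bind S1 := unit; substituting into the one remaining equation that mentions S1 gives: pair(pair(unit, bool), A) ≐ pair(pair(C, bool), nat).
Decompose pair/2: pair(unit, bool) ≐ pair(C, bool),  A ≐ nat.
Decompose pair/2: unit ≐ C,  bool ≐ bool.
Bind C := unit; no other remaining equation mentions C.
Delete trivial equation bool ≐ bool.
Bind A := nat; substituting into the remaining equation gives: pair(tree(R), tree(pair(U, bool))) ≐ pair(tree(pair(bool, R)), tree(pair(io(nat), bool))).
Decompose pair/2: tree(R) ≐ tree(pair(bool, R)),  tree(pair(U, bool)) ≐ tree(pair(io(nat), bool)).
Decompose tree/1: R ≐ pair(bool, R).
Occurs check fails: R occurs in pair(bool, R); the equation R ≐ pair(bool, R) has no finite solution.

FAIL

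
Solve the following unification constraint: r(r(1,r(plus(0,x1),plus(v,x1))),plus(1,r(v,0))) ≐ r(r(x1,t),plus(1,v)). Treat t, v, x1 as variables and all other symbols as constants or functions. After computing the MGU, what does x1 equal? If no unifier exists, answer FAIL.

FAIL

Decompose r/2: r(1,r(plus(0,x1),plus(v,x1))) ≐ r(x1,t),  plus(1,r(v,0)) ≐ plus(1,v).
Decompose r/2: 1 ≐ x1,  r(plus(0,x1),plus(v,x1)) ≐ t.
Bind x1 := 1; substituting into the one remaining equation that mentions x1 gives: r(plus(0,1),plus(v,1)) ≐ t.
Bind t := r(plus(0,1),plus(v,1)); no other remaining equation mentions t.
Decompose plus/2: 1 ≐ 1,  r(v,0) ≐ v.
Delete trivial equation 1 ≐ 1.
Occurs check fails: v occurs in r(v,0); the equation v ≐ r(v,0) has no finite solution.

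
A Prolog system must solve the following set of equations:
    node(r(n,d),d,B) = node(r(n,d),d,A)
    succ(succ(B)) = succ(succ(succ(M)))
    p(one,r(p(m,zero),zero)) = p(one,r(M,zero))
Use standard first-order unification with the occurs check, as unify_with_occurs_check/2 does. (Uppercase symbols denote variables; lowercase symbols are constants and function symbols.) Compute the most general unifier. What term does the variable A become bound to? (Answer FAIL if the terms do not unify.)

succ(p(m,zero))

Decompose node/3: r(n,d) = r(n,d),  d = d,  B = A.
Delete trivial equation r(n,d) = r(n,d).
Delete trivial equation d = d.
Bind B := A; substituting into the one remaining equation that mentions B gives: succ(succ(A)) = succ(succ(succ(M))).
Decompose succ/1: succ(A) = succ(succ(M)).
Decompose succ/1: A = succ(M).
Bind A := succ(M); no other remaining equation mentions A. Substituting into the earlier binding gives B := succ(M).
Decompose p/2: one = one,  r(p(m,zero),zero) = r(M,zero).
Delete trivial equation one = one.
Decompose r/2: p(m,zero) = M,  zero = zero.
Bind M := p(m,zero); no other remaining equation mentions M. Substituting into the earlier bindings gives B := succ(p(m,zero)), A := succ(p(m,zero)).
Delete trivial equation zero = zero.
MGU = { B ↦ succ(p(m,zero)), A ↦ succ(p(m,zero)), M ↦ p(m,zero) }, so A ↦ succ(p(m,zero)).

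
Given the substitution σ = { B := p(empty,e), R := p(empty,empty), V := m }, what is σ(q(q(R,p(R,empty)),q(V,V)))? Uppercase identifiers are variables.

Replace each occurrence of R with p(empty,empty).
Replace each occurrence of V with m.
Result: q(q(p(empty,empty),p(p(empty,empty),empty)),q(m,m)).

q(q(p(empty,empty),p(p(empty,empty),empty)),q(m,m))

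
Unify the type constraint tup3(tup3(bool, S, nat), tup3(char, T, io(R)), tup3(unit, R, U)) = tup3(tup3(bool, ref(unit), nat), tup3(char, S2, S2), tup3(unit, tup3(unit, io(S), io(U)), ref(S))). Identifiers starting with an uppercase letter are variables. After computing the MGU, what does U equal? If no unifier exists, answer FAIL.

ref(ref(unit))

Decompose tup3/3: tup3(bool, S, nat) = tup3(bool, ref(unit), nat),  tup3(char, T, io(R)) = tup3(char, S2, S2),  tup3(unit, R, U) = tup3(unit, tup3(unit, io(S), io(U)), ref(S)).
Decompose tup3/3: bool = bool,  S = ref(unit),  nat = nat.
Delete trivial equation bool = bool.
Bind S := ref(unit); substituting into the one remaining equation that mentions S gives: tup3(unit, R, U) = tup3(unit, tup3(unit, io(ref(unit)), io(U)), ref(ref(unit))).
Delete trivial equation nat = nat.
Decompose tup3/3: char = char,  T = S2,  io(R) = S2.
Delete trivial equation char = char.
Bind T := S2; no other remaining equation mentions T.
Bind S2 := io(R); no other remaining equation mentions S2. Substituting into the earlier binding gives T := io(R).
Decompose tup3/3: unit = unit,  R = tup3(unit, io(ref(unit)), io(U)),  U = ref(ref(unit)).
Delete trivial equation unit = unit.
Bind R := tup3(unit, io(ref(unit)), io(U)); no other remaining equation mentions R. Substituting into the earlier bindings gives T := io(tup3(unit, io(ref(unit)), io(U))), S2 := io(tup3(unit, io(ref(unit)), io(U))).
Bind U := ref(ref(unit)). Substituting into the earlier bindings gives T := io(tup3(unit, io(ref(unit)), io(ref(ref(unit))))), S2 := io(tup3(unit, io(ref(unit)), io(ref(ref(unit))))), R := tup3(unit, io(ref(unit)), io(ref(ref(unit)))).
MGU = { S ↦ ref(unit), T ↦ io(tup3(unit, io(ref(unit)), io(ref(ref(unit))))), S2 ↦ io(tup3(unit, io(ref(unit)), io(ref(ref(unit))))), R ↦ tup3(unit, io(ref(unit)), io(ref(ref(unit)))), U ↦ ref(ref(unit)) }, so U ↦ ref(ref(unit)).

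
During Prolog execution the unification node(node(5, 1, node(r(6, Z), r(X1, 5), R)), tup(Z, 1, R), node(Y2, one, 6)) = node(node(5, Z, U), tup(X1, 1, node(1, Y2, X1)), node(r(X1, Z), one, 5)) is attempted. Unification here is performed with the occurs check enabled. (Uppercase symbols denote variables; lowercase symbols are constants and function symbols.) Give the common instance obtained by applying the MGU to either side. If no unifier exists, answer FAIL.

FAIL

Decompose node/3: node(5, 1, node(r(6, Z), r(X1, 5), R)) = node(5, Z, U),  tup(Z, 1, R) = tup(X1, 1, node(1, Y2, X1)),  node(Y2, one, 6) = node(r(X1, Z), one, 5).
Decompose node/3: 5 = 5,  1 = Z,  node(r(6, Z), r(X1, 5), R) = U.
Delete trivial equation 5 = 5.
Bind Z := 1; substituting into the remaining equations gives: node(r(6, 1), r(X1, 5), R) = U,  tup(1, 1, R) = tup(X1, 1, node(1, Y2, X1)),  node(Y2, one, 6) = node(r(X1, 1), one, 5).
Bind U := node(r(6, 1), r(X1, 5), R); no other remaining equation mentions U.
Decompose tup/3: 1 = X1,  1 = 1,  R = node(1, Y2, X1).
Bind X1 := 1; substituting into the 2 remaining equations that mention X1 gives: R = node(1, Y2, 1),  node(Y2, one, 6) = node(r(1, 1), one, 5). Substituting into the earlier binding gives U := node(r(6, 1), r(1, 5), R).
Delete trivial equation 1 = 1.
Bind R := node(1, Y2, 1); no other remaining equation mentions R. Substituting into the earlier binding gives U := node(r(6, 1), r(1, 5), node(1, Y2, 1)).
Decompose node/3: Y2 = r(1, 1),  one = one,  6 = 5.
Bind Y2 := r(1, 1); no other remaining equation mentions Y2. Substituting into the earlier bindings gives U := node(r(6, 1), r(1, 5), node(1, r(1, 1), 1)), R := node(1, r(1, 1), 1).
Delete trivial equation one = one.
Clash: constants 6 and 5 differ; no unifier exists.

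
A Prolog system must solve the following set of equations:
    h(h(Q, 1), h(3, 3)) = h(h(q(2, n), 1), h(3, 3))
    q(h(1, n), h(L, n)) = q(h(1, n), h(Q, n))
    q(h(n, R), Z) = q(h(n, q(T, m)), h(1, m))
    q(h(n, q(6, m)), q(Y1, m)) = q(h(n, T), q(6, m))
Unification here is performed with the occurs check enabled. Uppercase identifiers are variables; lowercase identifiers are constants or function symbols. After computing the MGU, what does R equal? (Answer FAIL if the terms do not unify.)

Decompose h/2: h(Q, 1) = h(q(2, n), 1),  h(3, 3) = h(3, 3).
Decompose h/2: Q = q(2, n),  1 = 1.
Bind Q := q(2, n); substituting into the one remaining equation that mentions Q gives: q(h(1, n), h(L, n)) = q(h(1, n), h(q(2, n), n)).
Delete trivial equation 1 = 1.
Delete trivial equation h(3, 3) = h(3, 3).
Decompose q/2: h(1, n) = h(1, n),  h(L, n) = h(q(2, n), n).
Delete trivial equation h(1, n) = h(1, n).
Decompose h/2: L = q(2, n),  n = n.
Bind L := q(2, n); no other remaining equation mentions L.
Delete trivial equation n = n.
Decompose q/2: h(n, R) = h(n, q(T, m)),  Z = h(1, m).
Decompose h/2: n = n,  R = q(T, m).
Delete trivial equation n = n.
Bind R := q(T, m); no other remaining equation mentions R.
Bind Z := h(1, m); no other remaining equation mentions Z.
Decompose q/2: h(n, q(6, m)) = h(n, T),  q(Y1, m) = q(6, m).
Decompose h/2: n = n,  q(6, m) = T.
Delete trivial equation n = n.
Bind T := q(6, m); no other remaining equation mentions T. Substituting into the earlier binding gives R := q(q(6, m), m).
Decompose q/2: Y1 = 6,  m = m.
Bind Y1 := 6; no other remaining equation mentions Y1.
Delete trivial equation m = m.
MGU = { Q ↦ q(2, n), L ↦ q(2, n), R ↦ q(q(6, m), m), Z ↦ h(1, m), T ↦ q(6, m), Y1 ↦ 6 }, so R ↦ q(q(6, m), m).

q(q(6, m), m)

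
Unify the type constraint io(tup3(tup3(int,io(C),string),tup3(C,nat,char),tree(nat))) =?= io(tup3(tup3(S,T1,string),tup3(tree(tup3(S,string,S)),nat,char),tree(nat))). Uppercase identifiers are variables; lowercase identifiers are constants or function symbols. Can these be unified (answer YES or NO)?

Decompose io/1: tup3(tup3(int,io(C),string),tup3(C,nat,char),tree(nat)) =?= tup3(tup3(S,T1,string),tup3(tree(tup3(S,string,S)),nat,char),tree(nat)).
Decompose tup3/3: tup3(int,io(C),string) =?= tup3(S,T1,string),  tup3(C,nat,char) =?= tup3(tree(tup3(S,string,S)),nat,char),  tree(nat) =?= tree(nat).
Decompose tup3/3: int =?= S,  io(C) =?= T1,  string =?= string.
Bind S := int; substituting into the one remaining equation that mentions S gives: tup3(C,nat,char) =?= tup3(tree(tup3(int,string,int)),nat,char).
Bind T1 := io(C); no other remaining equation mentions T1.
Delete trivial equation string =?= string.
Decompose tup3/3: C =?= tree(tup3(int,string,int)),  nat =?= nat,  char =?= char.
Bind C := tree(tup3(int,string,int)); no other remaining equation mentions C. Substituting into the earlier binding gives T1 := io(tree(tup3(int,string,int))).
Delete trivial equation nat =?= nat.
Delete trivial equation char =?= char.
Delete trivial equation tree(nat) =?= tree(nat).
No equations remain and no clash or occurs-check failure arose, so a unifier exists.

YES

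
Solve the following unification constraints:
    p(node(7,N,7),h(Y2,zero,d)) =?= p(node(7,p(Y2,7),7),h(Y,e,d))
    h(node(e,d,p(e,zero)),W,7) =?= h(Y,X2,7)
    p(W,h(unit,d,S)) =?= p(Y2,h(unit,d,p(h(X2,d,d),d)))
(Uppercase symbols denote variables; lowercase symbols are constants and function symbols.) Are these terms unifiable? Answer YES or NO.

NO

Decompose p/2: node(7,N,7) =?= node(7,p(Y2,7),7),  h(Y2,zero,d) =?= h(Y,e,d).
Decompose node/3: 7 =?= 7,  N =?= p(Y2,7),  7 =?= 7.
Delete trivial equation 7 =?= 7.
Bind N := p(Y2,7); no other remaining equation mentions N.
Delete trivial equation 7 =?= 7.
Decompose h/3: Y2 =?= Y,  zero =?= e,  d =?= d.
Bind Y2 := Y; substituting into the one remaining equation that mentions Y2 gives: p(W,h(unit,d,S)) =?= p(Y,h(unit,d,p(h(X2,d,d),d))). Substituting into the earlier binding gives N := p(Y,7).
Clash: constants zero and e differ; no unifier exists.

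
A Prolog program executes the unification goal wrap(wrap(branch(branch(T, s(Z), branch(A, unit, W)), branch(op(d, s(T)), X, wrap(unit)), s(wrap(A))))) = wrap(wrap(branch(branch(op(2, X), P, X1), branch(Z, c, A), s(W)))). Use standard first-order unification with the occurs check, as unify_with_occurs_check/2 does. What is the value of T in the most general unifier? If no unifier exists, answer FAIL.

op(2, c)

Decompose wrap/1: wrap(branch(branch(T, s(Z), branch(A, unit, W)), branch(op(d, s(T)), X, wrap(unit)), s(wrap(A)))) = wrap(branch(branch(op(2, X), P, X1), branch(Z, c, A), s(W))).
Decompose wrap/1: branch(branch(T, s(Z), branch(A, unit, W)), branch(op(d, s(T)), X, wrap(unit)), s(wrap(A))) = branch(branch(op(2, X), P, X1), branch(Z, c, A), s(W)).
Decompose branch/3: branch(T, s(Z), branch(A, unit, W)) = branch(op(2, X), P, X1),  branch(op(d, s(T)), X, wrap(unit)) = branch(Z, c, A),  s(wrap(A)) = s(W).
Decompose branch/3: T = op(2, X),  s(Z) = P,  branch(A, unit, W) = X1.
Bind T := op(2, X); substituting into the one remaining equation that mentions T gives: branch(op(d, s(op(2, X))), X, wrap(unit)) = branch(Z, c, A).
Bind P := s(Z); no other remaining equation mentions P.
Bind X1 := branch(A, unit, W); no other remaining equation mentions X1.
Decompose branch/3: op(d, s(op(2, X))) = Z,  X = c,  wrap(unit) = A.
Bind Z := op(d, s(op(2, X))); no other remaining equation mentions Z. Substituting into the earlier binding gives P := s(op(d, s(op(2, X)))).
Bind X := c; no other remaining equation mentions X. Substituting into the earlier bindings gives T := op(2, c), P := s(op(d, s(op(2, c)))), Z := op(d, s(op(2, c))).
Bind A := wrap(unit); substituting into the remaining equation gives: s(wrap(wrap(unit))) = s(W). Substituting into the earlier binding gives X1 := branch(wrap(unit), unit, W).
Decompose s/1: wrap(wrap(unit)) = W.
Bind W := wrap(wrap(unit)). Substituting into the earlier binding gives X1 := branch(wrap(unit), unit, wrap(wrap(unit))).
MGU = { T ↦ op(2, c), P ↦ s(op(d, s(op(2, c)))), X1 ↦ branch(wrap(unit), unit, wrap(wrap(unit))), Z ↦ op(d, s(op(2, c))), X ↦ c, A ↦ wrap(unit), W ↦ wrap(wrap(unit)) }, so T ↦ op(2, c).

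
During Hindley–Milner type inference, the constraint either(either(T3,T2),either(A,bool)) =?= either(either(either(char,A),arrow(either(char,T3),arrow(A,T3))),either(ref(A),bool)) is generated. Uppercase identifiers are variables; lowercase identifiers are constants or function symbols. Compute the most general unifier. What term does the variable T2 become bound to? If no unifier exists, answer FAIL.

FAIL

Decompose either/2: either(T3,T2) =?= either(either(char,A),arrow(either(char,T3),arrow(A,T3))),  either(A,bool) =?= either(ref(A),bool).
Decompose either/2: T3 =?= either(char,A),  T2 =?= arrow(either(char,T3),arrow(A,T3)).
Bind T3 := either(char,A); substituting into the one remaining equation that mentions T3 gives: T2 =?= arrow(either(char,either(char,A)),arrow(A,either(char,A))).
Bind T2 := arrow(either(char,either(char,A)),arrow(A,either(char,A))); no other remaining equation mentions T2.
Decompose either/2: A =?= ref(A),  bool =?= bool.
Occurs check fails: A occurs in ref(A); the equation A =?= ref(A) has no finite solution.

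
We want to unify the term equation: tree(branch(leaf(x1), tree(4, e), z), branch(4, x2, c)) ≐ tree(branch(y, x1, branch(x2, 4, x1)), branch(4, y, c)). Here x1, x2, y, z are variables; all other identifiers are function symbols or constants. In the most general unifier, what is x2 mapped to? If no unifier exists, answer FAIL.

Decompose tree/2: branch(leaf(x1), tree(4, e), z) ≐ branch(y, x1, branch(x2, 4, x1)),  branch(4, x2, c) ≐ branch(4, y, c).
Decompose branch/3: leaf(x1) ≐ y,  tree(4, e) ≐ x1,  z ≐ branch(x2, 4, x1).
Bind y := leaf(x1); substituting into the one remaining equation that mentions y gives: branch(4, x2, c) ≐ branch(4, leaf(x1), c).
Bind x1 := tree(4, e); substituting into the remaining equations gives: z ≐ branch(x2, 4, tree(4, e)),  branch(4, x2, c) ≐ branch(4, leaf(tree(4, e)), c). Substituting into the earlier binding gives y := leaf(tree(4, e)).
Bind z := branch(x2, 4, tree(4, e)); no other remaining equation mentions z.
Decompose branch/3: 4 ≐ 4,  x2 ≐ leaf(tree(4, e)),  c ≐ c.
Delete trivial equation 4 ≐ 4.
Bind x2 := leaf(tree(4, e)); no other remaining equation mentions x2. Substituting into the earlier binding gives z := branch(leaf(tree(4, e)), 4, tree(4, e)).
Delete trivial equation c ≐ c.
MGU = { y ↦ leaf(tree(4, e)), x1 ↦ tree(4, e), z ↦ branch(leaf(tree(4, e)), 4, tree(4, e)), x2 ↦ leaf(tree(4, e)) }, so x2 ↦ leaf(tree(4, e)).

leaf(tree(4, e))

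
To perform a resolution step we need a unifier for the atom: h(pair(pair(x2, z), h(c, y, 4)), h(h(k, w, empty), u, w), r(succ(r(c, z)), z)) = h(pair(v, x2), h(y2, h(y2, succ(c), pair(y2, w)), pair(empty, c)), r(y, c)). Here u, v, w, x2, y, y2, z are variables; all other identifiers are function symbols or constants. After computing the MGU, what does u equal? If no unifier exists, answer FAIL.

h(h(k, pair(empty, c), empty), succ(c), pair(h(k, pair(empty, c), empty), pair(empty, c)))

Decompose h/3: pair(pair(x2, z), h(c, y, 4)) = pair(v, x2),  h(h(k, w, empty), u, w) = h(y2, h(y2, succ(c), pair(y2, w)), pair(empty, c)),  r(succ(r(c, z)), z) = r(y, c).
Decompose pair/2: pair(x2, z) = v,  h(c, y, 4) = x2.
Bind v := pair(x2, z); no other remaining equation mentions v.
Bind x2 := h(c, y, 4); no other remaining equation mentions x2. Substituting into the earlier binding gives v := pair(h(c, y, 4), z).
Decompose h/3: h(k, w, empty) = y2,  u = h(y2, succ(c), pair(y2, w)),  w = pair(empty, c).
Bind y2 := h(k, w, empty); substituting into the one remaining equation that mentions y2 gives: u = h(h(k, w, empty), succ(c), pair(h(k, w, empty), w)).
Bind u := h(h(k, w, empty), succ(c), pair(h(k, w, empty), w)); no other remaining equation mentions u.
Bind w := pair(empty, c); no other remaining equation mentions w. Substituting into the earlier bindings gives y2 := h(k, pair(empty, c), empty), u := h(h(k, pair(empty, c), empty), succ(c), pair(h(k, pair(empty, c), empty), pair(empty, c))).
Decompose r/2: succ(r(c, z)) = y,  z = c.
Bind y := succ(r(c, z)); no other remaining equation mentions y. Substituting into the earlier bindings gives v := pair(h(c, succ(r(c, z)), 4), z), x2 := h(c, succ(r(c, z)), 4).
Bind z := c. Substituting into the earlier bindings gives v := pair(h(c, succ(r(c, c)), 4), c), x2 := h(c, succ(r(c, c)), 4), y := succ(r(c, c)).
MGU = { v ↦ pair(h(c, succ(r(c, c)), 4), c), x2 ↦ h(c, succ(r(c, c)), 4), y2 ↦ h(k, pair(empty, c), empty), u ↦ h(h(k, pair(empty, c), empty), succ(c), pair(h(k, pair(empty, c), empty), pair(empty, c))), w ↦ pair(empty, c), y ↦ succ(r(c, c)), z ↦ c }, so u ↦ h(h(k, pair(empty, c), empty), succ(c), pair(h(k, pair(empty, c), empty), pair(empty, c))).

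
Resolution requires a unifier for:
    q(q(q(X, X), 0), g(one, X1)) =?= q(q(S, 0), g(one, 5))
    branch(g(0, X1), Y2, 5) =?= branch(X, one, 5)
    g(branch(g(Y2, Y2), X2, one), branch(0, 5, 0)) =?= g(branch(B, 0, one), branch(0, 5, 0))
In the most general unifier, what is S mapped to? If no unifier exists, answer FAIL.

q(g(0, 5), g(0, 5))

Decompose q/2: q(q(X, X), 0) =?= q(S, 0),  g(one, X1) =?= g(one, 5).
Decompose q/2: q(X, X) =?= S,  0 =?= 0.
Bind S := q(X, X); no other remaining equation mentions S.
Delete trivial equation 0 =?= 0.
Decompose g/2: one =?= one,  X1 =?= 5.
Delete trivial equation one =?= one.
Bind X1 := 5; substituting into the one remaining equation that mentions X1 gives: branch(g(0, 5), Y2, 5) =?= branch(X, one, 5).
Decompose branch/3: g(0, 5) =?= X,  Y2 =?= one,  5 =?= 5.
Bind X := g(0, 5); no other remaining equation mentions X. Substituting into the earlier binding gives S := q(g(0, 5), g(0, 5)).
Bind Y2 := one; substituting into the one remaining equation that mentions Y2 gives: g(branch(g(one, one), X2, one), branch(0, 5, 0)) =?= g(branch(B, 0, one), branch(0, 5, 0)).
Delete trivial equation 5 =?= 5.
Decompose g/2: branch(g(one, one), X2, one) =?= branch(B, 0, one),  branch(0, 5, 0) =?= branch(0, 5, 0).
Decompose branch/3: g(one, one) =?= B,  X2 =?= 0,  one =?= one.
Bind B := g(one, one); no other remaining equation mentions B.
Bind X2 := 0; no other remaining equation mentions X2.
Delete trivial equation one =?= one.
Delete trivial equation branch(0, 5, 0) =?= branch(0, 5, 0).
MGU = { S -> q(g(0, 5), g(0, 5)), X1 -> 5, X -> g(0, 5), Y2 -> one, B -> g(one, one), X2 -> 0 }, so S -> q(g(0, 5), g(0, 5)).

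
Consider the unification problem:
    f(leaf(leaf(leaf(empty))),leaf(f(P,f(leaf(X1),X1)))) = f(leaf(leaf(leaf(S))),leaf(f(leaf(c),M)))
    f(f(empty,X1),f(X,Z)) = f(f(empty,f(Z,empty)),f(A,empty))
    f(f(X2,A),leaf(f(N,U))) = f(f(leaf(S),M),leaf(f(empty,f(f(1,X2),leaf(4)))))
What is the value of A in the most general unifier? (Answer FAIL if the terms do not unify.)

f(leaf(f(empty,empty)),f(empty,empty))

Decompose f/2: leaf(leaf(leaf(empty))) = leaf(leaf(leaf(S))),  leaf(f(P,f(leaf(X1),X1))) = leaf(f(leaf(c),M)).
Decompose leaf/1: leaf(leaf(empty)) = leaf(leaf(S)).
Decompose leaf/1: leaf(empty) = leaf(S).
Decompose leaf/1: empty = S.
Bind S := empty; substituting into the one remaining equation that mentions S gives: f(f(X2,A),leaf(f(N,U))) = f(f(leaf(empty),M),leaf(f(empty,f(f(1,X2),leaf(4))))).
Decompose leaf/1: f(P,f(leaf(X1),X1)) = f(leaf(c),M).
Decompose f/2: P = leaf(c),  f(leaf(X1),X1) = M.
Bind P := leaf(c); no other remaining equation mentions P.
Bind M := f(leaf(X1),X1); substituting into the one remaining equation that mentions M gives: f(f(X2,A),leaf(f(N,U))) = f(f(leaf(empty),f(leaf(X1),X1)),leaf(f(empty,f(f(1,X2),leaf(4))))).
Decompose f/2: f(empty,X1) = f(empty,f(Z,empty)),  f(X,Z) = f(A,empty).
Decompose f/2: empty = empty,  X1 = f(Z,empty).
Delete trivial equation empty = empty.
Bind X1 := f(Z,empty); substituting into the one remaining equation that mentions X1 gives: f(f(X2,A),leaf(f(N,U))) = f(f(leaf(empty),f(leaf(f(Z,empty)),f(Z,empty))),leaf(f(empty,f(f(1,X2),leaf(4))))). Substituting into the earlier binding gives M := f(leaf(f(Z,empty)),f(Z,empty)).
Decompose f/2: X = A,  Z = empty.
Bind X := A; no other remaining equation mentions X.
Bind Z := empty; substituting into the remaining equation gives: f(f(X2,A),leaf(f(N,U))) = f(f(leaf(empty),f(leaf(f(empty,empty)),f(empty,empty))),leaf(f(empty,f(f(1,X2),leaf(4))))). Substituting into the earlier bindings gives M := f(leaf(f(empty,empty)),f(empty,empty)), X1 := f(empty,empty).
Decompose f/2: f(X2,A) = f(leaf(empty),f(leaf(f(empty,empty)),f(empty,empty))),  leaf(f(N,U)) = leaf(f(empty,f(f(1,X2),leaf(4)))).
Decompose f/2: X2 = leaf(empty),  A = f(leaf(f(empty,empty)),f(empty,empty)).
Bind X2 := leaf(empty); substituting into the one remaining equation that mentions X2 gives: leaf(f(N,U)) = leaf(f(empty,f(f(1,leaf(empty)),leaf(4)))).
Bind A := f(leaf(f(empty,empty)),f(empty,empty)); no other remaining equation mentions A. Substituting into the earlier binding gives X := f(leaf(f(empty,empty)),f(empty,empty)).
Decompose leaf/1: f(N,U) = f(empty,f(f(1,leaf(empty)),leaf(4))).
Decompose f/2: N = empty,  U = f(f(1,leaf(empty)),leaf(4)).
Bind N := empty; no other remaining equation mentions N.
Bind U := f(f(1,leaf(empty)),leaf(4)).
MGU = { S -> empty, P -> leaf(c), M -> f(leaf(f(empty,empty)),f(empty,empty)), X1 -> f(empty,empty), X -> f(leaf(f(empty,empty)),f(empty,empty)), Z -> empty, X2 -> leaf(empty), A -> f(leaf(f(empty,empty)),f(empty,empty)), N -> empty, U -> f(f(1,leaf(empty)),leaf(4)) }, so A -> f(leaf(f(empty,empty)),f(empty,empty)).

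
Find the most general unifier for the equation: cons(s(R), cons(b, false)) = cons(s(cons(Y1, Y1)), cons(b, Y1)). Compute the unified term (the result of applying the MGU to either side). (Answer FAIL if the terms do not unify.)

cons(s(cons(false, false)), cons(b, false))

Decompose cons/2: s(R) = s(cons(Y1, Y1)),  cons(b, false) = cons(b, Y1).
Decompose s/1: R = cons(Y1, Y1).
Bind R := cons(Y1, Y1); no other remaining equation mentions R.
Decompose cons/2: b = b,  false = Y1.
Delete trivial equation b = b.
Bind Y1 := false. Substituting into the earlier binding gives R := cons(false, false).
Applying the MGU to either side gives cons(s(cons(false, false)), cons(b, false)).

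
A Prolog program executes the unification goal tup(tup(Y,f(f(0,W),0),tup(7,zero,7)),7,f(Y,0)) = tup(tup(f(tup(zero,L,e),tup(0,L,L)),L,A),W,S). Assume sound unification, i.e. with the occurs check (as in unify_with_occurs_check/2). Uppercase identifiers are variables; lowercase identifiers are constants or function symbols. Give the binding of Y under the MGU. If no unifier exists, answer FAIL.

Decompose tup/3: tup(Y,f(f(0,W),0),tup(7,zero,7)) = tup(f(tup(zero,L,e),tup(0,L,L)),L,A),  7 = W,  f(Y,0) = S.
Decompose tup/3: Y = f(tup(zero,L,e),tup(0,L,L)),  f(f(0,W),0) = L,  tup(7,zero,7) = A.
Bind Y := f(tup(zero,L,e),tup(0,L,L)); substituting into the one remaining equation that mentions Y gives: f(f(tup(zero,L,e),tup(0,L,L)),0) = S.
Bind L := f(f(0,W),0); substituting into the one remaining equation that mentions L gives: f(f(tup(zero,f(f(0,W),0),e),tup(0,f(f(0,W),0),f(f(0,W),0))),0) = S. Substituting into the earlier binding gives Y := f(tup(zero,f(f(0,W),0),e),tup(0,f(f(0,W),0),f(f(0,W),0))).
Bind A := tup(7,zero,7); no other remaining equation mentions A.
Bind W := 7; substituting into the remaining equation gives: f(f(tup(zero,f(f(0,7),0),e),tup(0,f(f(0,7),0),f(f(0,7),0))),0) = S. Substituting into the earlier bindings gives Y := f(tup(zero,f(f(0,7),0),e),tup(0,f(f(0,7),0),f(f(0,7),0))), L := f(f(0,7),0).
Bind S := f(f(tup(zero,f(f(0,7),0),e),tup(0,f(f(0,7),0),f(f(0,7),0))),0).
MGU = { Y ↦ f(tup(zero,f(f(0,7),0),e),tup(0,f(f(0,7),0),f(f(0,7),0))), L ↦ f(f(0,7),0), A ↦ tup(7,zero,7), W ↦ 7, S ↦ f(f(tup(zero,f(f(0,7),0),e),tup(0,f(f(0,7),0),f(f(0,7),0))),0) }, so Y ↦ f(tup(zero,f(f(0,7),0),e),tup(0,f(f(0,7),0),f(f(0,7),0))).

f(tup(zero,f(f(0,7),0),e),tup(0,f(f(0,7),0),f(f(0,7),0)))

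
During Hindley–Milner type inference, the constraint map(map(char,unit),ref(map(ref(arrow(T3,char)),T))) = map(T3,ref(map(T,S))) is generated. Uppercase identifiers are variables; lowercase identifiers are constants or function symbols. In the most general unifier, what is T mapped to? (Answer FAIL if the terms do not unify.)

Decompose map/2: map(char,unit) = T3,  ref(map(ref(arrow(T3,char)),T)) = ref(map(T,S)).
Bind T3 := map(char,unit); substituting into the remaining equation gives: ref(map(ref(arrow(map(char,unit),char)),T)) = ref(map(T,S)).
Decompose ref/1: map(ref(arrow(map(char,unit),char)),T) = map(T,S).
Decompose map/2: ref(arrow(map(char,unit),char)) = T,  T = S.
Bind T := ref(arrow(map(char,unit),char)); substituting into the remaining equation gives: ref(arrow(map(char,unit),char)) = S.
Bind S := ref(arrow(map(char,unit),char)).
MGU = { T3 := map(char,unit), T := ref(arrow(map(char,unit),char)), S := ref(arrow(map(char,unit),char)) }, so T := ref(arrow(map(char,unit),char)).

ref(arrow(map(char,unit),char))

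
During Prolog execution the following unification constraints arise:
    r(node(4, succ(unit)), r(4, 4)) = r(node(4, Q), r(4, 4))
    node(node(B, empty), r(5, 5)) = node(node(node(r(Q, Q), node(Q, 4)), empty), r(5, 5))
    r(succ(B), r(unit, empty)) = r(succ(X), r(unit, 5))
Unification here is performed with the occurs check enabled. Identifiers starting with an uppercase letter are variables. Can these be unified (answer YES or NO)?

Decompose r/2: node(4, succ(unit)) = node(4, Q),  r(4, 4) = r(4, 4).
Decompose node/2: 4 = 4,  succ(unit) = Q.
Delete trivial equation 4 = 4.
Bind Q := succ(unit); substituting into the one remaining equation that mentions Q gives: node(node(B, empty), r(5, 5)) = node(node(node(r(succ(unit), succ(unit)), node(succ(unit), 4)), empty), r(5, 5)).
Delete trivial equation r(4, 4) = r(4, 4).
Decompose node/2: node(B, empty) = node(node(r(succ(unit), succ(unit)), node(succ(unit), 4)), empty),  r(5, 5) = r(5, 5).
Decompose node/2: B = node(r(succ(unit), succ(unit)), node(succ(unit), 4)),  empty = empty.
Bind B := node(r(succ(unit), succ(unit)), node(succ(unit), 4)); substituting into the one remaining equation that mentions B gives: r(succ(node(r(succ(unit), succ(unit)), node(succ(unit), 4))), r(unit, empty)) = r(succ(X), r(unit, 5)).
Delete trivial equation empty = empty.
Delete trivial equation r(5, 5) = r(5, 5).
Decompose r/2: succ(node(r(succ(unit), succ(unit)), node(succ(unit), 4))) = succ(X),  r(unit, empty) = r(unit, 5).
Decompose succ/1: node(r(succ(unit), succ(unit)), node(succ(unit), 4)) = X.
Bind X := node(r(succ(unit), succ(unit)), node(succ(unit), 4)); no other remaining equation mentions X.
Decompose r/2: unit = unit,  empty = 5.
Delete trivial equation unit = unit.
Clash: constants empty and 5 differ; no unifier exists.

NO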